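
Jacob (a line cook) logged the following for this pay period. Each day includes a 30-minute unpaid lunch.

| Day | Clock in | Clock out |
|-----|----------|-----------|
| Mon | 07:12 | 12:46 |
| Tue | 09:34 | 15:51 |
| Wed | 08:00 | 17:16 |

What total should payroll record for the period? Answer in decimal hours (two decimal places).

Mon: 07:12–12:46 = 5 h 34 min; less 30 min break → 5 h 4 min
Tue: 09:34–15:51 = 6 h 17 min; less 30 min break → 5 h 47 min
Wed: 08:00–17:16 = 9 h 16 min; less 30 min break → 8 h 46 min
Total: 5 h 4 min + 5 h 47 min + 8 h 46 min = 19 h 37 min.

19.62 hours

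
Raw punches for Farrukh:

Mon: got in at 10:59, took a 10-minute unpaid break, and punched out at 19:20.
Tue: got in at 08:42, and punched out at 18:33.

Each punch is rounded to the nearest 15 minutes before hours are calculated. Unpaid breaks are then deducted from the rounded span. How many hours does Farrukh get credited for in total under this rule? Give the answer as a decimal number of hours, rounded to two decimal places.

17.83 hours

Mon: in 10:59→11:00, out 19:20→19:15; 8 h 15 min − 10 min = 8 h 5 min
Tue: in 08:42→08:45, out 18:33→18:30; 9 h 45 min
Total credited: 17 h 50 min.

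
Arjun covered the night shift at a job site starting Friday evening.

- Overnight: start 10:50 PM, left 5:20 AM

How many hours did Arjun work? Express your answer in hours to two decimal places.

6.50 hours

Overnight: 10:50 PM → midnight = 1 h 10 min; midnight → 5:20 AM = 5 h 20 min; span 6 h 30 min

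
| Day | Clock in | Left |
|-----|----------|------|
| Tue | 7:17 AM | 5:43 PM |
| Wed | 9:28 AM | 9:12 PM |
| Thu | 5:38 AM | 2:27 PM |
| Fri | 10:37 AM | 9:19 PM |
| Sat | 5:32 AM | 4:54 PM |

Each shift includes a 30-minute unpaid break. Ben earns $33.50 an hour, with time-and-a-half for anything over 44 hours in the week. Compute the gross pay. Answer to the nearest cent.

Tue: 7:17 AM–5:43 PM = 10 h 26 min; less 30 min break → 9 h 56 min
Wed: 9:28 AM–9:12 PM = 11 h 44 min; less 30 min break → 11 h 14 min
Thu: 5:38 AM–2:27 PM = 8 h 49 min; less 30 min break → 8 h 19 min
Fri: 10:37 AM–9:19 PM = 10 h 42 min; less 30 min break → 10 h 12 min
Sat: 5:32 AM–4:54 PM = 11 h 22 min; less 30 min break → 10 h 52 min
Total worked: 50 h 33 min = 3033 min.
Regular 44 h 0 min = 2640 min at $33.50/h; overtime 6 h 33 min = 393 min at $50.25/h.
Pay = (2640 × $33.50 + 393 × $50.25) ÷ 60 = $1803.14.

$1803.14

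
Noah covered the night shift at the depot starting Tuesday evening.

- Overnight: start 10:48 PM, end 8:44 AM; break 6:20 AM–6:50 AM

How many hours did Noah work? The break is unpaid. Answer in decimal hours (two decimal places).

9.43 hours

Overnight: 10:48 PM → midnight = 1 h 12 min; midnight → 8:44 AM = 8 h 44 min; span 9 h 56 min; less 30 min break → 9 h 26 min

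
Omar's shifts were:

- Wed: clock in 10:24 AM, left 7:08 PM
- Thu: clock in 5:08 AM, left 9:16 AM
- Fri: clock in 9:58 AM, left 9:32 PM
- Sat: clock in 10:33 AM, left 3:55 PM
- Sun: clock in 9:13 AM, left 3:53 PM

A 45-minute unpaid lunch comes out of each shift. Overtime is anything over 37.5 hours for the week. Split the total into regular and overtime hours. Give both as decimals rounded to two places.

Wed: 10:24 AM–7:08 PM = 8 h 44 min; less 45 min break → 7 h 59 min
Thu: 5:08 AM–9:16 AM = 4 h 8 min; less 45 min break → 3 h 23 min
Fri: 9:58 AM–9:32 PM = 11 h 34 min; less 45 min break → 10 h 49 min
Sat: 10:33 AM–3:55 PM = 5 h 22 min; less 45 min break → 4 h 37 min
Sun: 9:13 AM–3:53 PM = 6 h 40 min; less 45 min break → 5 h 55 min
Total worked: 32 h 43 min = 32.72 h.
Threshold 37.5 h → overtime 0 h 0 min, regular 32 h 43 min.

Regular 32.72 hours, overtime 0.00 hours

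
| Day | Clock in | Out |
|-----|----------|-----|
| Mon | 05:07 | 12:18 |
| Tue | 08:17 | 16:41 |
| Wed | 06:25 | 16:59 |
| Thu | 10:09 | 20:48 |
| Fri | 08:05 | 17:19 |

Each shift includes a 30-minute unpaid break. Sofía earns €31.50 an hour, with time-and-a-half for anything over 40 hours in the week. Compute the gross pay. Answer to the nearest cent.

€1426.95

Mon: 05:07–12:18 = 7 h 11 min; less 30 min break → 6 h 41 min
Tue: 08:17–16:41 = 8 h 24 min; less 30 min break → 7 h 54 min
Wed: 06:25–16:59 = 10 h 34 min; less 30 min break → 10 h 4 min
Thu: 10:09–20:48 = 10 h 39 min; less 30 min break → 10 h 9 min
Fri: 08:05–17:19 = 9 h 14 min; less 30 min break → 8 h 44 min
Total worked: 43 h 32 min = 2612 min.
Regular 40 h 0 min = 2400 min at €31.50/h; overtime 3 h 32 min = 212 min at €47.25/h.
Pay = (2400 × €31.50 + 212 × €47.25) ÷ 60 = €1426.95.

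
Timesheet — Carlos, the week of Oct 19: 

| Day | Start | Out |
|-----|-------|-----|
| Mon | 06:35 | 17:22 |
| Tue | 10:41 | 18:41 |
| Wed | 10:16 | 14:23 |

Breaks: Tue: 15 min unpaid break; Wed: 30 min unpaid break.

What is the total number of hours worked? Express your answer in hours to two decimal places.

22.15 hours

Mon: 06:35–17:22 = 10 h 47 min
Tue: 10:41–18:41 = 8 h 0 min; less 15 min break → 7 h 45 min
Wed: 10:16–14:23 = 4 h 7 min; less 30 min break → 3 h 37 min
Total: 10 h 47 min + 7 h 45 min + 3 h 37 min = 22 h 9 min.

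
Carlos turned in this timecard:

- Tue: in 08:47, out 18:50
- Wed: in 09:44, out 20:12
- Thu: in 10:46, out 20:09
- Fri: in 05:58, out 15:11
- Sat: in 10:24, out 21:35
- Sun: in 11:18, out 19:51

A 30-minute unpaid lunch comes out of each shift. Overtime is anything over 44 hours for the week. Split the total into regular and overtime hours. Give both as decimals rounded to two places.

Tue: 08:47–18:50 = 10 h 3 min; less 30 min break → 9 h 33 min
Wed: 09:44–20:12 = 10 h 28 min; less 30 min break → 9 h 58 min
Thu: 10:46–20:09 = 9 h 23 min; less 30 min break → 8 h 53 min
Fri: 05:58–15:11 = 9 h 13 min; less 30 min break → 8 h 43 min
Sat: 10:24–21:35 = 11 h 11 min; less 30 min break → 10 h 41 min
Sun: 11:18–19:51 = 8 h 33 min; less 30 min break → 8 h 3 min
Total worked: 55 h 51 min = 55.85 h.
Threshold 44 h → overtime 11 h 51 min, regular 44 h 0 min.

Regular 44.00 hours, overtime 11.85 hours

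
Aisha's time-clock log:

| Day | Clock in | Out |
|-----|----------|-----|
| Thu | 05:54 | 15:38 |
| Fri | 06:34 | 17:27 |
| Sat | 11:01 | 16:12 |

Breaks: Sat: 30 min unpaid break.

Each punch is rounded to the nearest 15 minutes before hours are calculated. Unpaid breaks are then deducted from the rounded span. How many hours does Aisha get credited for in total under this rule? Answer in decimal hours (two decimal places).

Thu: in 05:54→06:00, out 15:38→15:45; 9 h 45 min
Fri: in 06:34→06:30, out 17:27→17:30; 11 h 0 min
Sat: in 11:01→11:00, out 16:12→16:15; 5 h 15 min − 30 min = 4 h 45 min
Total credited: 25 h 30 min.

25.50 hours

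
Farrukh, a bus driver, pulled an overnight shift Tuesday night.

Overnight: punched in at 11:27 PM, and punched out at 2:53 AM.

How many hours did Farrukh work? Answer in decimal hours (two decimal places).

Overnight: 11:27 PM → midnight = 0 h 33 min; midnight → 2:53 AM = 2 h 53 min; span 3 h 26 min

3.43 hours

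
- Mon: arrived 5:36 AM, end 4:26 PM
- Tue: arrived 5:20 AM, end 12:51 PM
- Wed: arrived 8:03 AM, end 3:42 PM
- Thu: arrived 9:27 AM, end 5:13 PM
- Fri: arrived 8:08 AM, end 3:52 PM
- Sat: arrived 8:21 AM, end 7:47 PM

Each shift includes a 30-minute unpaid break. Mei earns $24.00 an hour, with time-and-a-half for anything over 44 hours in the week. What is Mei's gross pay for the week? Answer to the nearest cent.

$1269.60

Mon: 5:36 AM–4:26 PM = 10 h 50 min; less 30 min break → 10 h 20 min
Tue: 5:20 AM–12:51 PM = 7 h 31 min; less 30 min break → 7 h 1 min
Wed: 8:03 AM–3:42 PM = 7 h 39 min; less 30 min break → 7 h 9 min
Thu: 9:27 AM–5:13 PM = 7 h 46 min; less 30 min break → 7 h 16 min
Fri: 8:08 AM–3:52 PM = 7 h 44 min; less 30 min break → 7 h 14 min
Sat: 8:21 AM–7:47 PM = 11 h 26 min; less 30 min break → 10 h 56 min
Total worked: 49 h 56 min = 2996 min.
Regular 44 h 0 min = 2640 min at $24.00/h; overtime 5 h 56 min = 356 min at $36.00/h.
Pay = (2640 × $24.00 + 356 × $36.00) ÷ 60 = $1269.60.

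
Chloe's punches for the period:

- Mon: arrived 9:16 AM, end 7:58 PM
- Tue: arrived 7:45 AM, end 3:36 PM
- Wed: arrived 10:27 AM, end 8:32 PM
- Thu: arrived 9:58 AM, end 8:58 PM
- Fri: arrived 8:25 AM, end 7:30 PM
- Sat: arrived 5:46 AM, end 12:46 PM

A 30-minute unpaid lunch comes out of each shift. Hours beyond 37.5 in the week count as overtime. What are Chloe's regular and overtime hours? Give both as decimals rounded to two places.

Regular 37.50 hours, overtime 17.22 hours

Mon: 9:16 AM–7:58 PM = 10 h 42 min; less 30 min break → 10 h 12 min
Tue: 7:45 AM–3:36 PM = 7 h 51 min; less 30 min break → 7 h 21 min
Wed: 10:27 AM–8:32 PM = 10 h 5 min; less 30 min break → 9 h 35 min
Thu: 9:58 AM–8:58 PM = 11 h 0 min; less 30 min break → 10 h 30 min
Fri: 8:25 AM–7:30 PM = 11 h 5 min; less 30 min break → 10 h 35 min
Sat: 5:46 AM–12:46 PM = 7 h 0 min; less 30 min break → 6 h 30 min
Total worked: 54 h 43 min = 54.72 h.
Threshold 37.5 h → overtime 17 h 13 min, regular 37 h 30 min.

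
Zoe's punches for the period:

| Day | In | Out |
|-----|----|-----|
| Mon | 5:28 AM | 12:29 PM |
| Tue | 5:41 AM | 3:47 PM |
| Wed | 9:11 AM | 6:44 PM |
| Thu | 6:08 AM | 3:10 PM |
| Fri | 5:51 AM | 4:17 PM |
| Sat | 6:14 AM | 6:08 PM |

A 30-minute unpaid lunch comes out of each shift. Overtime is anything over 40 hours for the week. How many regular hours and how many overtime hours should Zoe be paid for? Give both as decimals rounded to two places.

Mon: 5:28 AM–12:29 PM = 7 h 1 min; less 30 min break → 6 h 31 min
Tue: 5:41 AM–3:47 PM = 10 h 6 min; less 30 min break → 9 h 36 min
Wed: 9:11 AM–6:44 PM = 9 h 33 min; less 30 min break → 9 h 3 min
Thu: 6:08 AM–3:10 PM = 9 h 2 min; less 30 min break → 8 h 32 min
Fri: 5:51 AM–4:17 PM = 10 h 26 min; less 30 min break → 9 h 56 min
Sat: 6:14 AM–6:08 PM = 11 h 54 min; less 30 min break → 11 h 24 min
Total worked: 55 h 2 min = 55.03 h.
Threshold 40 h → overtime 15 h 2 min, regular 40 h 0 min.

Regular 40.00 hours, overtime 15.03 hours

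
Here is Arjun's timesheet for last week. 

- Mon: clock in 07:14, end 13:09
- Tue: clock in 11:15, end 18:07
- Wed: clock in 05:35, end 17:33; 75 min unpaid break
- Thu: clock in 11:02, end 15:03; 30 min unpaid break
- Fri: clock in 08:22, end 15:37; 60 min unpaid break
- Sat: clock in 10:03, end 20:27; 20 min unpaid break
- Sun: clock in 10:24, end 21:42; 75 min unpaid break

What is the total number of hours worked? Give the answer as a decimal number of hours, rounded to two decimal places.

Mon: 07:14–13:09 = 5 h 55 min
Tue: 11:15–18:07 = 6 h 52 min
Wed: 05:35–17:33 = 11 h 58 min; less 75 min break → 10 h 43 min
Thu: 11:02–15:03 = 4 h 1 min; less 30 min break → 3 h 31 min
Fri: 08:22–15:37 = 7 h 15 min; less 60 min break → 6 h 15 min
Sat: 10:03–20:27 = 10 h 24 min; less 20 min break → 10 h 4 min
Sun: 10:24–21:42 = 11 h 18 min; less 75 min break → 10 h 3 min
Total: 5 h 55 min + 6 h 52 min + 10 h 43 min + 3 h 31 min + 6 h 15 min + 10 h 4 min + 10 h 3 min = 53 h 23 min.

53.38 hours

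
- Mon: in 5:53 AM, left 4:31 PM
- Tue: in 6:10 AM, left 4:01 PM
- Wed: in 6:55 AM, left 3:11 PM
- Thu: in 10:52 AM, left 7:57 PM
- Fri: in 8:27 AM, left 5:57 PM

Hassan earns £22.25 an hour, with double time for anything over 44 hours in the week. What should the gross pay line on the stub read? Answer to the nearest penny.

Mon: 5:53 AM–4:31 PM = 10 h 38 min
Tue: 6:10 AM–4:01 PM = 9 h 51 min
Wed: 6:55 AM–3:11 PM = 8 h 16 min
Thu: 10:52 AM–7:57 PM = 9 h 5 min
Fri: 8:27 AM–5:57 PM = 9 h 30 min
Total worked: 47 h 20 min = 2840 min.
Regular 44 h 0 min = 2640 min at £22.25/h; overtime 3 h 20 min = 200 min at £44.50/h.
Pay = (2640 × £22.25 + 200 × £44.50) ÷ 60 = £1127.33.

£1127.33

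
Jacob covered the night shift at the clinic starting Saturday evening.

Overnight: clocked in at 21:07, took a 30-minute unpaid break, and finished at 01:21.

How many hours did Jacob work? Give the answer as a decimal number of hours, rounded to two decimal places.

Overnight: 21:07 → midnight = 2 h 53 min; midnight → 01:21 = 1 h 21 min; span 4 h 14 min; less 30 min break → 3 h 44 min

3.73 hours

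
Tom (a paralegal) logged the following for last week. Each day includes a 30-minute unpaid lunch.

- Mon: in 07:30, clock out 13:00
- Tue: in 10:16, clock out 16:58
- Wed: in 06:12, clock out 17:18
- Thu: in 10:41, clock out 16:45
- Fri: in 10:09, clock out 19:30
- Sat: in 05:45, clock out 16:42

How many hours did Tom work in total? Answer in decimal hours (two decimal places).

46.67 hours

Mon: 07:30–13:00 = 5 h 30 min; less 30 min break → 5 h 0 min
Tue: 10:16–16:58 = 6 h 42 min; less 30 min break → 6 h 12 min
Wed: 06:12–17:18 = 11 h 6 min; less 30 min break → 10 h 36 min
Thu: 10:41–16:45 = 6 h 4 min; less 30 min break → 5 h 34 min
Fri: 10:09–19:30 = 9 h 21 min; less 30 min break → 8 h 51 min
Sat: 05:45–16:42 = 10 h 57 min; less 30 min break → 10 h 27 min
Total: 5 h 0 min + 6 h 12 min + 10 h 36 min + 5 h 34 min + 8 h 51 min + 10 h 27 min = 46 h 40 min.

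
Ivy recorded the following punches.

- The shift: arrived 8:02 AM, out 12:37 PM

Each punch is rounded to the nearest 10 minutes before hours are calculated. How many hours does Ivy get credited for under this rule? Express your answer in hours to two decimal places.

4.67 hours

The shift: in 8:02 AM→8:00 AM, out 12:37 PM→12:40 PM; 4 h 40 min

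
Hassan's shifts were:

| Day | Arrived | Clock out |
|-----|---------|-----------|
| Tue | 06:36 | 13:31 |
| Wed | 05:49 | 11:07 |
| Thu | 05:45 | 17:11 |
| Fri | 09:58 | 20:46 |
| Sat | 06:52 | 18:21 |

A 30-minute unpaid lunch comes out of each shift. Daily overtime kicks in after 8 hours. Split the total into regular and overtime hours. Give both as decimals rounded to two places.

Tue: 06:36–13:31 = 6 h 55 min; less 30 min break → 6 h 25 min
Wed: 05:49–11:07 = 5 h 18 min; less 30 min break → 4 h 48 min
Thu: 05:45–17:11 = 11 h 26 min; less 30 min break → 10 h 56 min
Fri: 09:58–20:46 = 10 h 48 min; less 30 min break → 10 h 18 min
Sat: 06:52–18:21 = 11 h 29 min; less 30 min break → 10 h 59 min
Tue reg 6 h 25 min / OT 0 h 0 min; Wed reg 4 h 48 min / OT 0 h 0 min; Thu reg 8 h 0 min / OT 2 h 56 min; Fri reg 8 h 0 min / OT 2 h 18 min; Sat reg 8 h 0 min / OT 2 h 59 min.
Totals: regular 35 h 13 min, overtime 8 h 13 min.

Regular 35.22 hours, overtime 8.22 hours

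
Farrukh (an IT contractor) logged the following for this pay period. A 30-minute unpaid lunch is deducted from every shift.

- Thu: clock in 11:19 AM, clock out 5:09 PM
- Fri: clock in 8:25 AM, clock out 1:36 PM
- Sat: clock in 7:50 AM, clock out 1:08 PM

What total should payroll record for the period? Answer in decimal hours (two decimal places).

14.82 hours

Thu: 11:19 AM–5:09 PM = 5 h 50 min; less 30 min break → 5 h 20 min
Fri: 8:25 AM–1:36 PM = 5 h 11 min; less 30 min break → 4 h 41 min
Sat: 7:50 AM–1:08 PM = 5 h 18 min; less 30 min break → 4 h 48 min
Total: 5 h 20 min + 4 h 41 min + 4 h 48 min = 14 h 49 min.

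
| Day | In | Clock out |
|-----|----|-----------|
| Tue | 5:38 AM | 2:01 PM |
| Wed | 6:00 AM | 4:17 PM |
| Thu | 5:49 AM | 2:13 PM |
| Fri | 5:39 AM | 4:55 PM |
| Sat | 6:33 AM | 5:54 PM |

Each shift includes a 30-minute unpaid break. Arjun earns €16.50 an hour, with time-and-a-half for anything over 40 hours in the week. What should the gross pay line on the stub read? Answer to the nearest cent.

Tue: 5:38 AM–2:01 PM = 8 h 23 min; less 30 min break → 7 h 53 min
Wed: 6:00 AM–4:17 PM = 10 h 17 min; less 30 min break → 9 h 47 min
Thu: 5:49 AM–2:13 PM = 8 h 24 min; less 30 min break → 7 h 54 min
Fri: 5:39 AM–4:55 PM = 11 h 16 min; less 30 min break → 10 h 46 min
Sat: 6:33 AM–5:54 PM = 11 h 21 min; less 30 min break → 10 h 51 min
Total worked: 47 h 11 min = 2831 min.
Regular 40 h 0 min = 2400 min at €16.50/h; overtime 7 h 11 min = 431 min at €24.75/h.
Pay = (2400 × €16.50 + 431 × €24.75) ÷ 60 = €837.79.

€837.79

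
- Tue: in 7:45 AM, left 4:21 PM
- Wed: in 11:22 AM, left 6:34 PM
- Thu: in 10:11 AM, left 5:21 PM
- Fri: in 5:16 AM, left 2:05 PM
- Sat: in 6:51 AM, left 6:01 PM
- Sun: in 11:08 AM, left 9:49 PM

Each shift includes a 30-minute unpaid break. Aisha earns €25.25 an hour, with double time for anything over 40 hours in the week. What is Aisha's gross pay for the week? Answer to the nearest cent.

€1546.98

Tue: 7:45 AM–4:21 PM = 8 h 36 min; less 30 min break → 8 h 6 min
Wed: 11:22 AM–6:34 PM = 7 h 12 min; less 30 min break → 6 h 42 min
Thu: 10:11 AM–5:21 PM = 7 h 10 min; less 30 min break → 6 h 40 min
Fri: 5:16 AM–2:05 PM = 8 h 49 min; less 30 min break → 8 h 19 min
Sat: 6:51 AM–6:01 PM = 11 h 10 min; less 30 min break → 10 h 40 min
Sun: 11:08 AM–9:49 PM = 10 h 41 min; less 30 min break → 10 h 11 min
Total worked: 50 h 38 min = 3038 min.
Regular 40 h 0 min = 2400 min at €25.25/h; overtime 10 h 38 min = 638 min at €50.50/h.
Pay = (2400 × €25.25 + 638 × €50.50) ÷ 60 = €1546.98.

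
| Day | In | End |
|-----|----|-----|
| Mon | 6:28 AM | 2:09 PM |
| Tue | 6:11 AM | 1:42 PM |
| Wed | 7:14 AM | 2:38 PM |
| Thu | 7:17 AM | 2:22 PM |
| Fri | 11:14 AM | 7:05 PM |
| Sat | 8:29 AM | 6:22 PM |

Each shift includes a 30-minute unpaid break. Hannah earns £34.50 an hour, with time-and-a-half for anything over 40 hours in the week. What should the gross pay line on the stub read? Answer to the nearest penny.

Mon: 6:28 AM–2:09 PM = 7 h 41 min; less 30 min break → 7 h 11 min
Tue: 6:11 AM–1:42 PM = 7 h 31 min; less 30 min break → 7 h 1 min
Wed: 7:14 AM–2:38 PM = 7 h 24 min; less 30 min break → 6 h 54 min
Thu: 7:17 AM–2:22 PM = 7 h 5 min; less 30 min break → 6 h 35 min
Fri: 11:14 AM–7:05 PM = 7 h 51 min; less 30 min break → 7 h 21 min
Sat: 8:29 AM–6:22 PM = 9 h 53 min; less 30 min break → 9 h 23 min
Total worked: 44 h 25 min = 2665 min.
Regular 40 h 0 min = 2400 min at £34.50/h; overtime 4 h 25 min = 265 min at £51.75/h.
Pay = (2400 × £34.50 + 265 × £51.75) ÷ 60 = £1608.56.

£1608.56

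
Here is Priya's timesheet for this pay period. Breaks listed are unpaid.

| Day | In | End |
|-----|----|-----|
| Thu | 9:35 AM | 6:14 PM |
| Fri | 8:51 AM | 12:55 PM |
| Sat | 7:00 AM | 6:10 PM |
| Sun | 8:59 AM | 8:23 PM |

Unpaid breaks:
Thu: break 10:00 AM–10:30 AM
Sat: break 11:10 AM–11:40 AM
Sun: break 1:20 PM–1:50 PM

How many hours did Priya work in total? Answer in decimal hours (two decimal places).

Thu: 9:35 AM–6:14 PM = 8 h 39 min; less 30 min break → 8 h 9 min
Fri: 8:51 AM–12:55 PM = 4 h 4 min
Sat: 7:00 AM–6:10 PM = 11 h 10 min; less 30 min break → 10 h 40 min
Sun: 8:59 AM–8:23 PM = 11 h 24 min; less 30 min break → 10 h 54 min
Total: 8 h 9 min + 4 h 4 min + 10 h 40 min + 10 h 54 min = 33 h 47 min.

33.78 hours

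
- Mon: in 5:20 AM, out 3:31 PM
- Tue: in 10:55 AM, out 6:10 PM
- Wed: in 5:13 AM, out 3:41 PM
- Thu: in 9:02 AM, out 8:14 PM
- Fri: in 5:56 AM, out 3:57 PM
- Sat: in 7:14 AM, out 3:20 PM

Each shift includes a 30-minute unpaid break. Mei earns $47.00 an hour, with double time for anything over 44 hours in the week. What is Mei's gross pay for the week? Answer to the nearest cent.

$3028.37

Mon: 5:20 AM–3:31 PM = 10 h 11 min; less 30 min break → 9 h 41 min
Tue: 10:55 AM–6:10 PM = 7 h 15 min; less 30 min break → 6 h 45 min
Wed: 5:13 AM–3:41 PM = 10 h 28 min; less 30 min break → 9 h 58 min
Thu: 9:02 AM–8:14 PM = 11 h 12 min; less 30 min break → 10 h 42 min
Fri: 5:56 AM–3:57 PM = 10 h 1 min; less 30 min break → 9 h 31 min
Sat: 7:14 AM–3:20 PM = 8 h 6 min; less 30 min break → 7 h 36 min
Total worked: 54 h 13 min = 3253 min.
Regular 44 h 0 min = 2640 min at $47.00/h; overtime 10 h 13 min = 613 min at $94.00/h.
Pay = (2640 × $47.00 + 613 × $94.00) ÷ 60 = $3028.37.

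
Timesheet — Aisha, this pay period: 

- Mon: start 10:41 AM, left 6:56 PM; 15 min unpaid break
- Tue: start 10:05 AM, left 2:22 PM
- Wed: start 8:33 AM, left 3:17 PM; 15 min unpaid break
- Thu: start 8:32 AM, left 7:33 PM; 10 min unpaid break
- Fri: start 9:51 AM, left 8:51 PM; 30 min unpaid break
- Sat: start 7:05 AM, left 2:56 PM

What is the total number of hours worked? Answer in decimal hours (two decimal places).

Mon: 10:41 AM–6:56 PM = 8 h 15 min; less 15 min break → 8 h 0 min
Tue: 10:05 AM–2:22 PM = 4 h 17 min
Wed: 8:33 AM–3:17 PM = 6 h 44 min; less 15 min break → 6 h 29 min
Thu: 8:32 AM–7:33 PM = 11 h 1 min; less 10 min break → 10 h 51 min
Fri: 9:51 AM–8:51 PM = 11 h 0 min; less 30 min break → 10 h 30 min
Sat: 7:05 AM–2:56 PM = 7 h 51 min
Total: 8 h 0 min + 4 h 17 min + 6 h 29 min + 10 h 51 min + 10 h 30 min + 7 h 51 min = 47 h 58 min.

47.97 hours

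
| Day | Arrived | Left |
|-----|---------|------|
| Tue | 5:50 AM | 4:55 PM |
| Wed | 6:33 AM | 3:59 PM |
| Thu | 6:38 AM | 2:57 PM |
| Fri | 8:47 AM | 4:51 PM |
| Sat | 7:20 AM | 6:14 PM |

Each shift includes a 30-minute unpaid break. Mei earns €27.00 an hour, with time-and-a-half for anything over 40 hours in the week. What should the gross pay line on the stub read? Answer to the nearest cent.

€1294.65

Tue: 5:50 AM–4:55 PM = 11 h 5 min; less 30 min break → 10 h 35 min
Wed: 6:33 AM–3:59 PM = 9 h 26 min; less 30 min break → 8 h 56 min
Thu: 6:38 AM–2:57 PM = 8 h 19 min; less 30 min break → 7 h 49 min
Fri: 8:47 AM–4:51 PM = 8 h 4 min; less 30 min break → 7 h 34 min
Sat: 7:20 AM–6:14 PM = 10 h 54 min; less 30 min break → 10 h 24 min
Total worked: 45 h 18 min = 2718 min.
Regular 40 h 0 min = 2400 min at €27.00/h; overtime 5 h 18 min = 318 min at €40.50/h.
Pay = (2400 × €27.00 + 318 × €40.50) ÷ 60 = €1294.65.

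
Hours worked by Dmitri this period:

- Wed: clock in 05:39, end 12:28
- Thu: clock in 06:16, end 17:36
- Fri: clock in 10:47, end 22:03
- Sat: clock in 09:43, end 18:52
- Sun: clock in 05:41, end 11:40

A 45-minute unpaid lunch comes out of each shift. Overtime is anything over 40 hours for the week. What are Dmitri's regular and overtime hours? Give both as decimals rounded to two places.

Regular 40.00 hours, overtime 0.80 hours

Wed: 05:39–12:28 = 6 h 49 min; less 45 min break → 6 h 4 min
Thu: 06:16–17:36 = 11 h 20 min; less 45 min break → 10 h 35 min
Fri: 10:47–22:03 = 11 h 16 min; less 45 min break → 10 h 31 min
Sat: 09:43–18:52 = 9 h 9 min; less 45 min break → 8 h 24 min
Sun: 05:41–11:40 = 5 h 59 min; less 45 min break → 5 h 14 min
Total worked: 40 h 48 min = 40.80 h.
Threshold 40 h → overtime 0 h 48 min, regular 40 h 0 min.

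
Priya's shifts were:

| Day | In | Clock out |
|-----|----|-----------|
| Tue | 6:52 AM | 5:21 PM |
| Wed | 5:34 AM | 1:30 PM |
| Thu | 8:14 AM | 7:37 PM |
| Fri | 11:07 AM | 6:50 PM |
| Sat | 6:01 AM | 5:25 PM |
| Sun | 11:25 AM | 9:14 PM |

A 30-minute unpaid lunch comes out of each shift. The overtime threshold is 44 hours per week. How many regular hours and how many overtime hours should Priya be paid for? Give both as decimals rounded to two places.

Regular 44.00 hours, overtime 11.73 hours

Tue: 6:52 AM–5:21 PM = 10 h 29 min; less 30 min break → 9 h 59 min
Wed: 5:34 AM–1:30 PM = 7 h 56 min; less 30 min break → 7 h 26 min
Thu: 8:14 AM–7:37 PM = 11 h 23 min; less 30 min break → 10 h 53 min
Fri: 11:07 AM–6:50 PM = 7 h 43 min; less 30 min break → 7 h 13 min
Sat: 6:01 AM–5:25 PM = 11 h 24 min; less 30 min break → 10 h 54 min
Sun: 11:25 AM–9:14 PM = 9 h 49 min; less 30 min break → 9 h 19 min
Total worked: 55 h 44 min = 55.73 h.
Threshold 44 h → overtime 11 h 44 min, regular 44 h 0 min.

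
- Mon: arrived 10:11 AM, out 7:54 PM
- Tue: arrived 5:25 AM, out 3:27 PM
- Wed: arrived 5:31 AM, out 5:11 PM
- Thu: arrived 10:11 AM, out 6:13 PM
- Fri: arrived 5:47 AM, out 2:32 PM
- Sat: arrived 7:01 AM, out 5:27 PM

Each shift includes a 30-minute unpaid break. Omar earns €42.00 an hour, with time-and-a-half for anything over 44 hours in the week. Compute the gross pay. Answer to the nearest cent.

Mon: 10:11 AM–7:54 PM = 9 h 43 min; less 30 min break → 9 h 13 min
Tue: 5:25 AM–3:27 PM = 10 h 2 min; less 30 min break → 9 h 32 min
Wed: 5:31 AM–5:11 PM = 11 h 40 min; less 30 min break → 11 h 10 min
Thu: 10:11 AM–6:13 PM = 8 h 2 min; less 30 min break → 7 h 32 min
Fri: 5:47 AM–2:32 PM = 8 h 45 min; less 30 min break → 8 h 15 min
Sat: 7:01 AM–5:27 PM = 10 h 26 min; less 30 min break → 9 h 56 min
Total worked: 55 h 38 min = 3338 min.
Regular 44 h 0 min = 2640 min at €42.00/h; overtime 11 h 38 min = 698 min at €63.00/h.
Pay = (2640 × €42.00 + 698 × €63.00) ÷ 60 = €2580.90.

€2580.90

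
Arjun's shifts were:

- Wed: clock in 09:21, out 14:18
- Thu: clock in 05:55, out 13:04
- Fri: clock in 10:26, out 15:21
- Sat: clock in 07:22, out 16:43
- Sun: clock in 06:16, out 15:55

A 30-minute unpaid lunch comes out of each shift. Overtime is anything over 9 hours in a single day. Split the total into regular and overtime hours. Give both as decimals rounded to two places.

Wed: 09:21–14:18 = 4 h 57 min; less 30 min break → 4 h 27 min
Thu: 05:55–13:04 = 7 h 9 min; less 30 min break → 6 h 39 min
Fri: 10:26–15:21 = 4 h 55 min; less 30 min break → 4 h 25 min
Sat: 07:22–16:43 = 9 h 21 min; less 30 min break → 8 h 51 min
Sun: 06:16–15:55 = 9 h 39 min; less 30 min break → 9 h 9 min
Wed reg 4 h 27 min / OT 0 h 0 min; Thu reg 6 h 39 min / OT 0 h 0 min; Fri reg 4 h 25 min / OT 0 h 0 min; Sat reg 8 h 51 min / OT 0 h 0 min; Sun reg 9 h 0 min / OT 0 h 9 min.
Totals: regular 33 h 22 min, overtime 0 h 9 min.

Regular 33.37 hours, overtime 0.15 hours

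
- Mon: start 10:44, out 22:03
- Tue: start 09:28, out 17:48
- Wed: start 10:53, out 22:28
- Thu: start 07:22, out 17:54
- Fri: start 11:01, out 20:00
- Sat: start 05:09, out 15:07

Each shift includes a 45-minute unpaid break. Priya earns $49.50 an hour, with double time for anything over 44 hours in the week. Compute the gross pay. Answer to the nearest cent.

$3387.45

Mon: 10:44–22:03 = 11 h 19 min; less 45 min break → 10 h 34 min
Tue: 09:28–17:48 = 8 h 20 min; less 45 min break → 7 h 35 min
Wed: 10:53–22:28 = 11 h 35 min; less 45 min break → 10 h 50 min
Thu: 07:22–17:54 = 10 h 32 min; less 45 min break → 9 h 47 min
Fri: 11:01–20:00 = 8 h 59 min; less 45 min break → 8 h 14 min
Sat: 05:09–15:07 = 9 h 58 min; less 45 min break → 9 h 13 min
Total worked: 56 h 13 min = 3373 min.
Regular 44 h 0 min = 2640 min at $49.50/h; overtime 12 h 13 min = 733 min at $99.00/h.
Pay = (2640 × $49.50 + 733 × $99.00) ÷ 60 = $3387.45.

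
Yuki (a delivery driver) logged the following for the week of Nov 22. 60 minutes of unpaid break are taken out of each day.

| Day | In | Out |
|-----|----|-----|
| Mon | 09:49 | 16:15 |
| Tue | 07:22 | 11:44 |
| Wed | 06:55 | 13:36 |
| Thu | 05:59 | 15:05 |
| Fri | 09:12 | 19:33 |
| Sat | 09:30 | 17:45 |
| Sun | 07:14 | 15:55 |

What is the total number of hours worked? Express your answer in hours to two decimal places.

Mon: 09:49–16:15 = 6 h 26 min; less 60 min break → 5 h 26 min
Tue: 07:22–11:44 = 4 h 22 min; less 60 min break → 3 h 22 min
Wed: 06:55–13:36 = 6 h 41 min; less 60 min break → 5 h 41 min
Thu: 05:59–15:05 = 9 h 6 min; less 60 min break → 8 h 6 min
Fri: 09:12–19:33 = 10 h 21 min; less 60 min break → 9 h 21 min
Sat: 09:30–17:45 = 8 h 15 min; less 60 min break → 7 h 15 min
Sun: 07:14–15:55 = 8 h 41 min; less 60 min break → 7 h 41 min
Total: 5 h 26 min + 3 h 22 min + 5 h 41 min + 8 h 6 min + 9 h 21 min + 7 h 15 min + 7 h 41 min = 46 h 52 min.

46.87 hours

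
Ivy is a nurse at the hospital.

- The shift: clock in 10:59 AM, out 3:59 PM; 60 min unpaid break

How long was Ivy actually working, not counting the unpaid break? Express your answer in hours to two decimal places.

4.00 hours

The shift: 10:59 AM–3:59 PM = 5 h 0 min; less 60 min break → 4 h 0 min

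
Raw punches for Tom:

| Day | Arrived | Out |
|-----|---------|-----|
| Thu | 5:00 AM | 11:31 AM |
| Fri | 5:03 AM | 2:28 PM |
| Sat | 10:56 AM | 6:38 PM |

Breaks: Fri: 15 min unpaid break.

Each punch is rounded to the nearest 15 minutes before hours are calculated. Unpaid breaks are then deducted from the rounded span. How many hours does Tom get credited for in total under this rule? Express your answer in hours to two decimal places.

Thu: in 5:00 AM→5:00 AM, out 11:31 AM→11:30 AM; 6 h 30 min
Fri: in 5:03 AM→5:00 AM, out 2:28 PM→2:30 PM; 9 h 30 min − 15 min = 9 h 15 min
Sat: in 10:56 AM→11:00 AM, out 6:38 PM→6:45 PM; 7 h 45 min
Total credited: 23 h 30 min.

23.50 hours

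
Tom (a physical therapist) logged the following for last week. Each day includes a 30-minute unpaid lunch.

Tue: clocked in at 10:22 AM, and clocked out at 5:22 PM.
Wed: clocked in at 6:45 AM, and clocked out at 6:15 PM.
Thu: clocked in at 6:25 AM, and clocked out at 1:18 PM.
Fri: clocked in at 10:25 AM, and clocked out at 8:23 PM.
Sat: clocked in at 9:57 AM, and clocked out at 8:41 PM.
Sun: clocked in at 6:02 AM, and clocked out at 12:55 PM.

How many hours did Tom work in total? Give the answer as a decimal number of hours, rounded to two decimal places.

Tue: 10:22 AM–5:22 PM = 7 h 0 min; less 30 min break → 6 h 30 min
Wed: 6:45 AM–6:15 PM = 11 h 30 min; less 30 min break → 11 h 0 min
Thu: 6:25 AM–1:18 PM = 6 h 53 min; less 30 min break → 6 h 23 min
Fri: 10:25 AM–8:23 PM = 9 h 58 min; less 30 min break → 9 h 28 min
Sat: 9:57 AM–8:41 PM = 10 h 44 min; less 30 min break → 10 h 14 min
Sun: 6:02 AM–12:55 PM = 6 h 53 min; less 30 min break → 6 h 23 min
Total: 6 h 30 min + 11 h 0 min + 6 h 23 min + 9 h 28 min + 10 h 14 min + 6 h 23 min = 49 h 58 min.

49.97 hours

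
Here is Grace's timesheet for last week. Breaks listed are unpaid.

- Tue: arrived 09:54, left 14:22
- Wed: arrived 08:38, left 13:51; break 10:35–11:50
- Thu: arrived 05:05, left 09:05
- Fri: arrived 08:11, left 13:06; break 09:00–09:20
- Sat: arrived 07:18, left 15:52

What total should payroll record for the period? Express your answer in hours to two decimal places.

Tue: 09:54–14:22 = 4 h 28 min
Wed: 08:38–13:51 = 5 h 13 min; less 75 min break → 3 h 58 min
Thu: 05:05–09:05 = 4 h 0 min
Fri: 08:11–13:06 = 4 h 55 min; less 20 min break → 4 h 35 min
Sat: 07:18–15:52 = 8 h 34 min
Total: 4 h 28 min + 3 h 58 min + 4 h 0 min + 4 h 35 min + 8 h 34 min = 25 h 35 min.

25.58 hours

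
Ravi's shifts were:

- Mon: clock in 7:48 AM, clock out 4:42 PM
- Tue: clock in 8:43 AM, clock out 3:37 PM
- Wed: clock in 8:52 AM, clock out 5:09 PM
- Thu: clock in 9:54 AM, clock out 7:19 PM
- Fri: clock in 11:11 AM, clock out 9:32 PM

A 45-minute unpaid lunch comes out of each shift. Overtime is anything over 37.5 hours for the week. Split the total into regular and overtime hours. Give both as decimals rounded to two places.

Regular 37.50 hours, overtime 2.60 hours

Mon: 7:48 AM–4:42 PM = 8 h 54 min; less 45 min break → 8 h 9 min
Tue: 8:43 AM–3:37 PM = 6 h 54 min; less 45 min break → 6 h 9 min
Wed: 8:52 AM–5:09 PM = 8 h 17 min; less 45 min break → 7 h 32 min
Thu: 9:54 AM–7:19 PM = 9 h 25 min; less 45 min break → 8 h 40 min
Fri: 11:11 AM–9:32 PM = 10 h 21 min; less 45 min break → 9 h 36 min
Total worked: 40 h 6 min = 40.10 h.
Threshold 37.5 h → overtime 2 h 36 min, regular 37 h 30 min.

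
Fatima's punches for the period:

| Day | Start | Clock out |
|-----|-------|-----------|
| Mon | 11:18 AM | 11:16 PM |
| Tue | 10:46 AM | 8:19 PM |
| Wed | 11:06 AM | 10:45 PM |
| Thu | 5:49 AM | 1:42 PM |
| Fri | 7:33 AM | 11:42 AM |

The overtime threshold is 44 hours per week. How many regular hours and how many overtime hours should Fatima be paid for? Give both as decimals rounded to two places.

Regular 44.00 hours, overtime 1.20 hours

Mon: 11:18 AM–11:16 PM = 11 h 58 min
Tue: 10:46 AM–8:19 PM = 9 h 33 min
Wed: 11:06 AM–10:45 PM = 11 h 39 min
Thu: 5:49 AM–1:42 PM = 7 h 53 min
Fri: 7:33 AM–11:42 AM = 4 h 9 min
Total worked: 45 h 12 min = 45.20 h.
Threshold 44 h → overtime 1 h 12 min, regular 44 h 0 min.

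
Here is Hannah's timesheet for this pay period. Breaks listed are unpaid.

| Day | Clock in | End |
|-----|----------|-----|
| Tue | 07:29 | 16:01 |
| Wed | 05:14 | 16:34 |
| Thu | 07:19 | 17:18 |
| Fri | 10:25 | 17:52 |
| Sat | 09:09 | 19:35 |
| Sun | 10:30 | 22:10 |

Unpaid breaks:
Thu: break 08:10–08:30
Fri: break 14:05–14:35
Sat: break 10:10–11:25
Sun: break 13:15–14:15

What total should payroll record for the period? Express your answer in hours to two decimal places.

Tue: 07:29–16:01 = 8 h 32 min
Wed: 05:14–16:34 = 11 h 20 min
Thu: 07:19–17:18 = 9 h 59 min; less 20 min break → 9 h 39 min
Fri: 10:25–17:52 = 7 h 27 min; less 30 min break → 6 h 57 min
Sat: 09:09–19:35 = 10 h 26 min; less 75 min break → 9 h 11 min
Sun: 10:30–22:10 = 11 h 40 min; less 60 min break → 10 h 40 min
Total: 8 h 32 min + 11 h 20 min + 9 h 39 min + 6 h 57 min + 9 h 11 min + 10 h 40 min = 56 h 19 min.

56.32 hours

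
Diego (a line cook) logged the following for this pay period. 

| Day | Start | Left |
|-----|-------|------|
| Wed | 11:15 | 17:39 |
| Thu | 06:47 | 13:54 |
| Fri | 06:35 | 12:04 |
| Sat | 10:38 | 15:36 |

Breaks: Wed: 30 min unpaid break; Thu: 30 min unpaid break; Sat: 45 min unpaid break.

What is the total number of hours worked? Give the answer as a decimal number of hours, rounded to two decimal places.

Wed: 11:15–17:39 = 6 h 24 min; less 30 min break → 5 h 54 min
Thu: 06:47–13:54 = 7 h 7 min; less 30 min break → 6 h 37 min
Fri: 06:35–12:04 = 5 h 29 min
Sat: 10:38–15:36 = 4 h 58 min; less 45 min break → 4 h 13 min
Total: 5 h 54 min + 6 h 37 min + 5 h 29 min + 4 h 13 min = 22 h 13 min.

22.22 hours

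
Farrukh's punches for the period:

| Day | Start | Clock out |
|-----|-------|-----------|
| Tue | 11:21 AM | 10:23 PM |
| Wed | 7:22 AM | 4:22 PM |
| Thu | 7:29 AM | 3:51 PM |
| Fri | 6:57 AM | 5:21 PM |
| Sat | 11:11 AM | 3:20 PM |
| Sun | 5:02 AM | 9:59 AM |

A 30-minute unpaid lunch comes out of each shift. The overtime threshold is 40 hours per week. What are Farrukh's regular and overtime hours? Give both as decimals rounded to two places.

Regular 40.00 hours, overtime 4.90 hours

Tue: 11:21 AM–10:23 PM = 11 h 2 min; less 30 min break → 10 h 32 min
Wed: 7:22 AM–4:22 PM = 9 h 0 min; less 30 min break → 8 h 30 min
Thu: 7:29 AM–3:51 PM = 8 h 22 min; less 30 min break → 7 h 52 min
Fri: 6:57 AM–5:21 PM = 10 h 24 min; less 30 min break → 9 h 54 min
Sat: 11:11 AM–3:20 PM = 4 h 9 min; less 30 min break → 3 h 39 min
Sun: 5:02 AM–9:59 AM = 4 h 57 min; less 30 min break → 4 h 27 min
Total worked: 44 h 54 min = 44.90 h.
Threshold 40 h → overtime 4 h 54 min, regular 40 h 0 min.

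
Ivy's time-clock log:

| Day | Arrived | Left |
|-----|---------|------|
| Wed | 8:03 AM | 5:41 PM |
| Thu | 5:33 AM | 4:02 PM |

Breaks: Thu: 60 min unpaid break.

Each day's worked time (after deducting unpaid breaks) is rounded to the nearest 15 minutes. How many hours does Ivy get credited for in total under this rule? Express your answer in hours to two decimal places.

19.25 hours

Wed: 8:03 AM–5:41 PM = 9 h 38 min → rounds to 9 h 45 min
Thu: 5:33 AM–4:02 PM = 10 h 29 min − 60 min = 9 h 29 min → rounds to 9 h 30 min
Total credited: 19 h 15 min.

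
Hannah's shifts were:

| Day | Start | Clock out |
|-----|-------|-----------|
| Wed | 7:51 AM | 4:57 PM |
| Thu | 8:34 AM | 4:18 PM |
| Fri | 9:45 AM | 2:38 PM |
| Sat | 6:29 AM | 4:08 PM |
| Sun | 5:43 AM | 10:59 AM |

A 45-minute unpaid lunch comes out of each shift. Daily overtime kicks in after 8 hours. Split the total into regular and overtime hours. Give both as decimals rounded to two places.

Wed: 7:51 AM–4:57 PM = 9 h 6 min; less 45 min break → 8 h 21 min
Thu: 8:34 AM–4:18 PM = 7 h 44 min; less 45 min break → 6 h 59 min
Fri: 9:45 AM–2:38 PM = 4 h 53 min; less 45 min break → 4 h 8 min
Sat: 6:29 AM–4:08 PM = 9 h 39 min; less 45 min break → 8 h 54 min
Sun: 5:43 AM–10:59 AM = 5 h 16 min; less 45 min break → 4 h 31 min
Wed reg 8 h 0 min / OT 0 h 21 min; Thu reg 6 h 59 min / OT 0 h 0 min; Fri reg 4 h 8 min / OT 0 h 0 min; Sat reg 8 h 0 min / OT 0 h 54 min; Sun reg 4 h 31 min / OT 0 h 0 min.
Totals: regular 31 h 38 min, overtime 1 h 15 min.

Regular 31.63 hours, overtime 1.25 hours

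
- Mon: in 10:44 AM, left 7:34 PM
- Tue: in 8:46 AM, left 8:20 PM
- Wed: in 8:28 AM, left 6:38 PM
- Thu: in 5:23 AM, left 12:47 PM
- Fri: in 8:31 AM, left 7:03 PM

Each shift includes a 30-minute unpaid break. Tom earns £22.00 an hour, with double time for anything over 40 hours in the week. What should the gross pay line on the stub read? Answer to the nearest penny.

Mon: 10:44 AM–7:34 PM = 8 h 50 min; less 30 min break → 8 h 20 min
Tue: 8:46 AM–8:20 PM = 11 h 34 min; less 30 min break → 11 h 4 min
Wed: 8:28 AM–6:38 PM = 10 h 10 min; less 30 min break → 9 h 40 min
Thu: 5:23 AM–12:47 PM = 7 h 24 min; less 30 min break → 6 h 54 min
Fri: 8:31 AM–7:03 PM = 10 h 32 min; less 30 min break → 10 h 2 min
Total worked: 46 h 0 min = 2760 min.
Regular 40 h 0 min = 2400 min at £22.00/h; overtime 6 h 0 min = 360 min at £44.00/h.
Pay = (2400 × £22.00 + 360 × £44.00) ÷ 60 = £1144.00.

£1144.00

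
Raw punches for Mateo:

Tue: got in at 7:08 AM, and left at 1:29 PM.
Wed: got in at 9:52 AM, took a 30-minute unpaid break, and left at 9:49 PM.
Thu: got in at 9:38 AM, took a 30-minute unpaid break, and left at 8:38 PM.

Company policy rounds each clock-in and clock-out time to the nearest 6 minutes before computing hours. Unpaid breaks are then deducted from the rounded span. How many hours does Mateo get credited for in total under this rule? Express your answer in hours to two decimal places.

Tue: in 7:08 AM→7:06 AM, out 1:29 PM→1:30 PM; 6 h 24 min
Wed: in 9:52 AM→9:54 AM, out 9:49 PM→9:48 PM; 11 h 54 min − 30 min = 11 h 24 min
Thu: in 9:38 AM→9:36 AM, out 8:38 PM→8:36 PM; 11 h 0 min − 30 min = 10 h 30 min
Total credited: 28 h 18 min.

28.30 hours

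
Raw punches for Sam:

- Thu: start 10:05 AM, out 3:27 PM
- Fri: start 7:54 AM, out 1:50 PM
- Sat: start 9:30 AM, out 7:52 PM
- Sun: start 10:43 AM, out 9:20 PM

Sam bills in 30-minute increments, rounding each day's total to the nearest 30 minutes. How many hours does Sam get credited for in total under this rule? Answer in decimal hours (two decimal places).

32.50 hours

Thu: 10:05 AM–3:27 PM = 5 h 22 min → rounds to 5 h 30 min
Fri: 7:54 AM–1:50 PM = 5 h 56 min → rounds to 6 h 0 min
Sat: 9:30 AM–7:52 PM = 10 h 22 min → rounds to 10 h 30 min
Sun: 10:43 AM–9:20 PM = 10 h 37 min → rounds to 10 h 30 min
Total credited: 32 h 30 min.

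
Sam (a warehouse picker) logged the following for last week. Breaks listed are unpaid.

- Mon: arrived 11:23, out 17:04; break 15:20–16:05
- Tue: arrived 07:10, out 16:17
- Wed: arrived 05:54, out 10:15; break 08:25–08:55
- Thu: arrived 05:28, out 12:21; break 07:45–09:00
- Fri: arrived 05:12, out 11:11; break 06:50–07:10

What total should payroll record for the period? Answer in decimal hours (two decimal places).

Mon: 11:23–17:04 = 5 h 41 min; less 45 min break → 4 h 56 min
Tue: 07:10–16:17 = 9 h 7 min
Wed: 05:54–10:15 = 4 h 21 min; less 30 min break → 3 h 51 min
Thu: 05:28–12:21 = 6 h 53 min; less 75 min break → 5 h 38 min
Fri: 05:12–11:11 = 5 h 59 min; less 20 min break → 5 h 39 min
Total: 4 h 56 min + 9 h 7 min + 3 h 51 min + 5 h 38 min + 5 h 39 min = 29 h 11 min.

29.18 hours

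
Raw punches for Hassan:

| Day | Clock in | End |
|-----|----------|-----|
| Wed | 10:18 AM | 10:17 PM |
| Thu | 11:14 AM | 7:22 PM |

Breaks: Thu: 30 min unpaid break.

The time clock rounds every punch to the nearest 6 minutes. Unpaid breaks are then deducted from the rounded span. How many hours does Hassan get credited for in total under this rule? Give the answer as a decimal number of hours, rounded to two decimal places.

Wed: in 10:18 AM→10:18 AM, out 10:17 PM→10:18 PM; 12 h 0 min
Thu: in 11:14 AM→11:12 AM, out 7:22 PM→7:24 PM; 8 h 12 min − 30 min = 7 h 42 min
Total credited: 19 h 42 min.

19.70 hours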